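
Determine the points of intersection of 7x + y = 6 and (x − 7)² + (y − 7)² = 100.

Express y = −7x + 6 and substitute into the circle:
50x² − 50 = 0  ⟹  x² − 1 = 0
x = 1 or x = −1, giving (1, −1) and (−1, 13).

(−1, 13) and (1, −1)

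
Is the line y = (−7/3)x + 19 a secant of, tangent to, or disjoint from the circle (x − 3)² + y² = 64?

Centre (3, 0), r² = 64. Distance² from centre to line = (−36)²/58 = 648/29.
Since d² < r², the line cuts the circle twice.

secant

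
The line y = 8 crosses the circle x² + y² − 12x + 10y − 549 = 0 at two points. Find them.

(−15, 8) and (27, 8)

Express y = 8 and substitute into the circle:
x² − 12x − 405 = 0
x = 27 or x = −15, giving (27, 8) and (−15, 8).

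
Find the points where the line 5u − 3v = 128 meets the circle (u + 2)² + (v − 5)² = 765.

From the line, v = (−128 + 5u)/3. Substituting:
34u² − 1394u + 13600 = 0  ⟹  u² − 41u + 400 = 0
u = 25 or u = 16, giving (25, −1) and (16, −16).

(16, −16) and (25, −1)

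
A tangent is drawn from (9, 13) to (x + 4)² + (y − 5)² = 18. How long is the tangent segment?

√215

The centre is (−4, 5) and r = 3√2. The square of the distance from P to the centre is 169 + 64 = 233.
Power of the point: PT² = |PO|² − r² = 215, so PT = √215.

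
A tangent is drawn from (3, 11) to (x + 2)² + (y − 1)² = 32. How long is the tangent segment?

With centre O = (−2, 1), |OP|² = 125 and r² = 32.
The tangent meets the radius at right angles, so tangent² = |PO|² − r² = 125 − 32 = 93.

√93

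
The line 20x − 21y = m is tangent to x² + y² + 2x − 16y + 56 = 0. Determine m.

m = −275 or m = −101

Tangency holds when the distance from the centre (−1, 8) to the line equals the radius 3:
|20·(−1) − 21·8 − m| / √841 = 3
|m − (−188)| = 3·29, so m = −101 or m = −275.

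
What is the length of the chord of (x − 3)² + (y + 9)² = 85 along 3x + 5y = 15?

√34

The distance from (3, −9) to the line is 51/√34, and r² = 85.
Half the chord is √(r² − d²) = √(17/2), so the full chord is √34.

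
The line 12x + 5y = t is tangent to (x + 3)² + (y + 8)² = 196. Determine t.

Tangency holds when the distance from the centre (−3, −8) to the line equals the radius 14:
|12·(−3) + 5·(−8) − t| / √169 = 14
|t − (−76)| = 14·13, so t = 106 or t = −258.

t = −258 or t = 106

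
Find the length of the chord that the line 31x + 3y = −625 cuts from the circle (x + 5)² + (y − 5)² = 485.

The distance from (−5, 5) to the line is 485/√970, and r² = 485.
Half the chord is √(r² − d²) = √(485/2), so the full chord is √970.

√970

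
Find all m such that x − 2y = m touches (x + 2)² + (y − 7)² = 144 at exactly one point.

m = −16 ± 12√5

For a tangent, require d(centre, line) = r = 12.
|1·(−2) − 2·7 − m| / √5 = 12
|m − (−16)| = 12√5.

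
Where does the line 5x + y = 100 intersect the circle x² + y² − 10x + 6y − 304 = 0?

Express y = −5x + 100 and substitute into the circle:
26x² − 1040x + 10296 = 0  ⟹  x² − 40x + 396 = 0
x = 22 or x = 18, giving (22, −10) and (18, 10).

(18, 10) and (22, −10)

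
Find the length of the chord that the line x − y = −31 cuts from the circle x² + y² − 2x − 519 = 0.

4√2

The distance from (1, 0) to the line is 32/√2, and r² = 520.
Half the chord is √(r² − d²) = √(8), so the full chord is 4√2.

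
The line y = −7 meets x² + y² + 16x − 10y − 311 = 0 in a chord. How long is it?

Substitute y = −7:
x² + 16x − 192 = 0
x = 8 or x = −24, giving (8, −7) and (−24, −7).
|(8, −7) − (−24, −7)| = √((32)² + (0)²) = 32.

32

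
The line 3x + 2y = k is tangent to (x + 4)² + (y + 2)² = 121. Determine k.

k = −16 ± 11√13

The line touches the circle iff its distance from (−4, −2) is 11:
|3·(−4) + 2·(−2) − k| / √13 = 11
|k − (−16)| = 11√13.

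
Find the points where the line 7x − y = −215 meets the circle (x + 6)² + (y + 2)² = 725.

(−32, −9) and (−29, 12)

Express y = 7x + 215 and substitute into the circle:
50x² + 3050x + 46400 = 0  ⟹  x² + 61x + 928 = 0
x = −29 or x = −32, giving (−29, 12) and (−32, −9).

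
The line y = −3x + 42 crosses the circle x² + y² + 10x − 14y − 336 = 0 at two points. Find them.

Substitute y = −3x + 42:
10x² − 200x + 840 = 0  ⟹  x² − 20x + 84 = 0
x = 14 or x = 6, giving (14, 0) and (6, 24).

(6, 24) and (14, 0)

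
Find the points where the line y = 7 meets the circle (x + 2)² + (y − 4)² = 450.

(−23, 7) and (19, 7)

Substitute y = 7:
x² + 4x − 437 = 0
x = 19 or x = −23, giving (19, 7) and (−23, 7).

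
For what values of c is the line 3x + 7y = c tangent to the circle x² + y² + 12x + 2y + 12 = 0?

For a tangent, require d(centre, line) = r = 5.
|3·(−6) + 7·(−1) − c| / √58 = 5
|c − (−25)| = 5√58.

c = −25 ± 5√58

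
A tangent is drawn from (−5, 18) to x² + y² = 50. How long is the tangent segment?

Centre (0, 0), r² = 50. |PO|² = (−5)² + (18)² = 349.
The tangent meets the radius at right angles, so tangent² = |PO|² − r² = 349 − 50 = 299.

√299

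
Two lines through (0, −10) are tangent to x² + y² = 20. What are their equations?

2x − y = 10 and 2x + y = −10

Let a tangent through (0, −10) have slope m. Its distance from (0, 0) must equal 2√5:
[m·(0) − (10)]² = 20(m² + 1)
m² − 4 = 0, so m = 2 or m = −2.
With m = 2: 2x − y = 10. With m = −2: 2x + y = −10.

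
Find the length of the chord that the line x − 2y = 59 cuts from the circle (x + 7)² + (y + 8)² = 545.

Substitute y = (−59 + x)/2:
5x² − 30x − 135 = 0  ⟹  x² − 6x − 27 = 0
x = 9 or x = −3, giving (9, −25) and (−3, −31).
|(9, −25) − (−3, −31)| = √((12)² + (6)²) = 6√5.

6√5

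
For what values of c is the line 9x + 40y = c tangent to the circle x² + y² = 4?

c = −82 or c = 82

For a tangent, require d(centre, line) = r = 2.
|9·0 + 40·0 − c| / √1681 = 2
|c| = 2·41, so c = 82 or c = −82.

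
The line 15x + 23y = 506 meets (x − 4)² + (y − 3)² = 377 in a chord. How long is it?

From the line, y = (506 − 15x)/23. Substituting:
754x² − 17342x = 0  ⟹  x² − 23x = 0
x = 23 or x = 0, giving (23, 7) and (0, 22).
Chord length = distance between (23, 7) and (0, 22) = √754 = √754.

√754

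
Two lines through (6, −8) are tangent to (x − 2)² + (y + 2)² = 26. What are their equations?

Let a tangent through (6, −8) have slope m. Its distance from (2, −2) must equal √26:
[m·(−4) − (6)]² = 26(m² + 1)
5m² − 24m − 5 = 0, so m = 5 or m = −1/5.
Through (6, −8) these give 5x − y = 38 and x + 5y = −34.

5x − y = 38 and x + 5y = −34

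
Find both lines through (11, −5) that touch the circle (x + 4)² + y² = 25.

A line y − (−5) = m(x − (11)) is tangent when its distance from (−4, 0) is 5:
[m·(−15) − (5)]² = 25(m² + 1)
4m² + 3m = 0, so m = 0 or m = −3/4.
Through (11, −5) these give y = −5 and 3x + 4y = 13.

y = −5 and 3x + 4y = 13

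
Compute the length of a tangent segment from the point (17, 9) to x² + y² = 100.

3√30

The centre is (0, 0) and r = 10. The square of the distance from P to the centre is 289 + 81 = 370.
By the tangent–radius right angle, tangent length = √(|PO|² − r²) = √270 = 3√30.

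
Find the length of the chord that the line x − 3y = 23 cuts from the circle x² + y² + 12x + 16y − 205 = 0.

11√10

The distance from (−6, −8) to the line is 5/√10, and r² = 305.
Half the chord is √(r² − d²) = √(605/2), so the full chord is 11√10.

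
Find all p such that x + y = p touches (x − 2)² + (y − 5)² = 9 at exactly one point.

p = 7 ± 3√2

For a tangent, require d(centre, line) = r = 3.
|1·2 + 1·5 − p| / √2 = 3
|p − (7)| = 3√2.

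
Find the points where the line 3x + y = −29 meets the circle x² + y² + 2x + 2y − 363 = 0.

Express y = −3x − 29 and substitute into the circle:
10x² + 170x + 420 = 0  ⟹  x² + 17x + 42 = 0
x = −3 or x = −14, giving (−3, −20) and (−14, 13).

(−14, 13) and (−3, −20)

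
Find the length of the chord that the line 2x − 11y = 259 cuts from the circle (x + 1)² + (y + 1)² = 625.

10√5

The distance from (−1, −1) to the line is 250/√125, and r² = 625.
Half the chord is √(r² − d²) = √(125), so the full chord is 10√5.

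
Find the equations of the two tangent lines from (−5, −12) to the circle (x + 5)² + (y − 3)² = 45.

2x − y = 2 and 2x + y = −22

Write the tangent as mx − y + (−12 − m·(−5)) = 0 and set its distance from the centre to 3√5:
(0m − (15))² = 45(m² + 1)
m² − 4 = 0, so m = 2 or m = −2.
With m = 2: 2x − y = 2. With m = −2: 2x + y = −22.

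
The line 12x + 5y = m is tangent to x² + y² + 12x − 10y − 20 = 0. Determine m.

Tangency holds when the distance from the centre (−6, 5) to the line equals the radius 9:
|12·(−6) + 5·5 − m| / √169 = 9
|m − (−47)| = 9·13, so m = 70 or m = −164.

m = −164 or m = 70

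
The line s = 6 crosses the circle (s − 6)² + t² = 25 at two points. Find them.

The line gives s = 6. Substituting into the circle:
t² − 25 = 0
t = 5 or t = −5, giving (6, 5) and (6, −5).

(6, −5) and (6, 5)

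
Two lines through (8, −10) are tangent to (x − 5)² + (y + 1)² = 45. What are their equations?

x + 2y = −12 and 2x − y = 26

Write the tangent as mx − y + (−10 − m·(8)) = 0 and set its distance from the centre to 3√5:
[m·(−3) − (9)]² = 45(m² + 1)
2m² − 3m − 2 = 0, so m = −1/2 or m = 2.
With m = −1/2: x + 2y = −12. With m = 2: 2x − y = 26.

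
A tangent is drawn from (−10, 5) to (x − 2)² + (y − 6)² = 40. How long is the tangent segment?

The centre is (2, 6) and r = 2√10. The square of the distance from P to the centre is 144 + 1 = 145.
By the tangent–radius right angle, tangent length = √(|PO|² − r²) = √105.

√105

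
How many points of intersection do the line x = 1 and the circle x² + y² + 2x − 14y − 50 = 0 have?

2

Substituting the line into the circle gives y² − 14y − 47 = 0.
Δ = 196 − (−188) = 384.
Two real roots: the line is a secant.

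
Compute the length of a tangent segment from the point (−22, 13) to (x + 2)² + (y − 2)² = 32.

√489

Centre (−2, 2), r² = 32. |PO|² = (−20)² + (11)² = 521.
By the tangent–radius right angle, tangent length = √(|PO|² − r²) = √489.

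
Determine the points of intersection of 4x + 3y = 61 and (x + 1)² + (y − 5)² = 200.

Express y = (61 − 4x)/3 and substitute into the circle:
25x² − 350x + 325 = 0  ⟹  x² − 14x + 13 = 0
x = 13 or x = 1, giving (13, 3) and (1, 19).

(1, 19) and (13, 3)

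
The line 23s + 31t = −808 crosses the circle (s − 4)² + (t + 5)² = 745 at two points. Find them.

Substitute t = (−808 − 23s)/31:
1490s² + 22350s − 274160 = 0  ⟹  s² + 15s − 184 = 0
s = 8 or s = −23, giving (8, −32) and (−23, −9).

(−23, −9) and (8, −32)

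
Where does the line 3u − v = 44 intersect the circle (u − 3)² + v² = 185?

Express v = 3u − 44 and substitute into the circle:
10u² − 270u + 1760 = 0  ⟹  u² − 27u + 176 = 0
u = 16 or u = 11, giving (16, 4) and (11, −11).

(11, −11) and (16, 4)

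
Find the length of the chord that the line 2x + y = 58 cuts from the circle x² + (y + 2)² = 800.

The distance from (0, −2) to the line is 60/√5, and r² = 800.
Chord = 2√(r² − d²) = 2·√(80) = 8√5.

8√5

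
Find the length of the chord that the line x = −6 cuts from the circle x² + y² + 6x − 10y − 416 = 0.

42

The line gives x = −6. Substituting into the circle:
y² − 10y − 416 = 0
y = 26 or y = −16, giving (−6, 26) and (−6, −16).
|(−6, 26) − (−6, −16)| = √((0)² + (42)²) = 42.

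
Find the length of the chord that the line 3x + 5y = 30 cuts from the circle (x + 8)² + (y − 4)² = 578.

Express y = (30 − 3x)/5 and substitute into the circle:
34x² + 340x − 12750 = 0  ⟹  x² + 10x − 375 = 0
x = 15 or x = −25, giving (15, −3) and (−25, 21).
Chord length = distance between (15, −3) and (−25, 21) = √2176 = 8√34.

8√34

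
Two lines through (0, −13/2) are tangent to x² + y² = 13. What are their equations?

Let a tangent through (0, −13/2) have slope m. Its distance from (0, 0) must equal √13:
[m·(0) − (13/2)]² = 13(m² + 1)
4m² − 9 = 0, so m = −3/2 or m = 3/2.
Through (0, −13/2) these give 3x + 2y = −13 and 3x − 2y = 13.

3x + 2y = −13 and 3x − 2y = 13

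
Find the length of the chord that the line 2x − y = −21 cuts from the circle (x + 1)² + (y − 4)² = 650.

22√5

The distance from (−1, 4) to the line is 15/√5, and r² = 650.
Chord = 2√(r² − d²) = 2·√(605) = 22√5.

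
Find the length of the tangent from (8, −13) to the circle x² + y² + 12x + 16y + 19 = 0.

Centre (−6, −8), r² = 81. |PO|² = (14)² + (−5)² = 221.
The tangent meets the radius at right angles, so tangent² = |PO|² − r² = 221 − 81 = 140.

2√35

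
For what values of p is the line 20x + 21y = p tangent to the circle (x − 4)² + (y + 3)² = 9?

p = −70 or p = 104

Tangency holds when the distance from the centre (4, −3) to the line equals the radius 3:
|20·4 + 21·(−3) − p| / √841 = 3
|p − (17)| = 3·29, so p = 104 or p = −70.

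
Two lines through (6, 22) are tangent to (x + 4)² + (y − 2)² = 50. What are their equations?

A line y − (22) = m(x − (6)) is tangent when its distance from (−4, 2) is 5√2:
[m·(−10) − (−20)]² = 50(m² + 1)
m² − 8m + 7 = 0, so m = 1 or m = 7.
Through (6, 22) these give x − y = −16 and 7x − y = 20.

x − y = −16 and 7x − y = 20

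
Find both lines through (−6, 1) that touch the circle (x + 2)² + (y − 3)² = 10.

x + 3y = −3 and 3x − y = −19

Write the tangent as mx − y + (1 − m·(−6)) = 0 and set its distance from the centre to √10:
[m·(4) − (2)]² = 10(m² + 1)
3m² − 8m − 3 = 0, so m = −1/3 or m = 3.
With m = −1/3: x + 3y = −3. With m = 3: 3x − y = −19.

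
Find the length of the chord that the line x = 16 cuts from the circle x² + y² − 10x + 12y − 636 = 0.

Centre (5, −6), r² = 697. Perpendicular distance d from centre to line = |−11| / √1 = 11.
Chord = 2√(r² − d²) = 2·√(576) = 48.

48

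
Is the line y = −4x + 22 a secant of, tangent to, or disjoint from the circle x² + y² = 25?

Substituting the line into the circle gives 17x² − 176x + 459 = 0.
Discriminant = (−176)² − 4·17·(459) = −236 < 0.
No real roots: the line does not meet the circle.

disjoint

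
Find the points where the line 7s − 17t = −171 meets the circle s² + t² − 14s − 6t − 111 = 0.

(−5, 8) and (12, 15)

Express t = (171 + 7s)/17 and substitute into the circle:
338s² − 2366s − 20280 = 0  ⟹  s² − 7s − 60 = 0
s = 12 or s = −5, giving (12, 15) and (−5, 8).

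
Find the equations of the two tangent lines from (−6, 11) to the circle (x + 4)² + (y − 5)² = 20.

x + 2y = 16 and 2x − y = −23

A line y − (11) = m(x − (−6)) is tangent when its distance from (−4, 5) is 2√5:
[m·(2) − (−6)]² = 20(m² + 1)
2m² − 3m − 2 = 0, so m = −1/2 or m = 2.
Through (−6, 11) these give x + 2y = 16 and 2x − y = −23.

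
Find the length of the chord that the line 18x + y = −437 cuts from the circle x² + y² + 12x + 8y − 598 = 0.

10√13

Centre (−6, −4), r² = 650. Perpendicular distance d from centre to line = |325| / √325 = 325/√325.
Chord = 2√(r² − d²) = 2·√(325) = 10√13.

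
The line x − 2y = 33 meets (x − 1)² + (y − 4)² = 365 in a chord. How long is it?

6√5

The distance from (1, 4) to the line is 40/√5, and r² = 365.
Chord = 2√(r² − d²) = 2·√(45) = 6√5.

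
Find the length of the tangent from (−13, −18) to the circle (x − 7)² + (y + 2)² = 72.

2√146

The centre is (7, −2) and r = 6√2. The square of the distance from P to the centre is 400 + 256 = 656.
Power of the point: PT² = |PO|² − r² = 584, so PT = 2√146.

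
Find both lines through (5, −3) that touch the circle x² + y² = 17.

Let a tangent through (5, −3) have slope m. Its distance from (0, 0) must equal √17:
(−5m − (3))² = 17(m² + 1)
4m² + 15m − 4 = 0, so m = −4 or m = 1/4.
Through (5, −3) these give 4x + y = 17 and x − 4y = 17.

4x + y = 17 and x − 4y = 17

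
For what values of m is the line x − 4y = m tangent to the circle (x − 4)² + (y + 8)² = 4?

m = 36 ± 2√17

The line touches the circle iff its distance from (4, −8) is 2:
|1·4 − 4·(−8) − m| / √17 = 2
|m − (36)| = 2√17.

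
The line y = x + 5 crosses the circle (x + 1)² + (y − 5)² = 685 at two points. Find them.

Substitute y = x + 5:
2x² + 2x − 684 = 0  ⟹  x² + x − 342 = 0
x = 18 or x = −19, giving (18, 23) and (−19, −14).

(−19, −14) and (18, 23)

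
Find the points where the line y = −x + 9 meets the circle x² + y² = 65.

(1, 8) and (8, 1)

Express y = −x + 9 and substitute into the circle:
2x² − 18x + 16 = 0  ⟹  x² − 9x + 8 = 0
x = 8 or x = 1, giving (8, 1) and (1, 8).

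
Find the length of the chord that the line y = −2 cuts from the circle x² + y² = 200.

Express y = −2 and substitute into the circle:
x² − 196 = 0
x = 14 or x = −14, giving (14, −2) and (−14, −2).
Chord length = distance between (14, −2) and (−14, −2) = √784 = 28.

28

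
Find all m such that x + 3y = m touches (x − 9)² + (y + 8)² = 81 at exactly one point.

m = −15 ± 9√10

The line touches the circle iff its distance from (9, −8) is 9:
|1·9 + 3·(−8) − m| / √10 = 9
|m − (−15)| = 9√10.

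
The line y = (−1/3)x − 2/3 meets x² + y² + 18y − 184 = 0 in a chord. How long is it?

The distance from (0, −9) to the line is 25/√10, and r² = 265.
Chord = 2√(r² − d²) = 2·√(405/2) = 9√10.

9√10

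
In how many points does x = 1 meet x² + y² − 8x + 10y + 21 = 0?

Substituting the line into the circle gives y² + 10y + 14 = 0.
Discriminant = (10)² − 4·1·(14) = 44 > 0.
Two real roots: the line is a secant.

2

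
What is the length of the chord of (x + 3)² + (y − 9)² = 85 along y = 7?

18

From the line, y = 7. Substituting:
x² + 6x − 72 = 0
x = 6 or x = −12, giving (6, 7) and (−12, 7).
|(6, 7) − (−12, 7)| = √((18)² + (0)²) = 18.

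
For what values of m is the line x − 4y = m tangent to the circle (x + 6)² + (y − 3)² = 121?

m = −18 ± 11√17

For a tangent, require d(centre, line) = r = 11.
|1·(−6) − 4·3 − m| / √17 = 11
|m − (−18)| = 11√17.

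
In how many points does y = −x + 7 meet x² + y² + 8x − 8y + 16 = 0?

Substituting the line into the circle gives 2x² + 2x + 9 = 0.
Δ = 4 − 72 = −68.
No real roots: the line does not meet the circle.

0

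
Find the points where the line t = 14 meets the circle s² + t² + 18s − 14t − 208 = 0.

(−26, 14) and (8, 14)

Express t = 14 and substitute into the circle:
s² + 18s − 208 = 0
s = 8 or s = −26, giving (8, 14) and (−26, 14).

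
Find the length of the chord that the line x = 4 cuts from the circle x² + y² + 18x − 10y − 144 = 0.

The line gives x = 4. Substituting into the circle:
y² − 10y − 56 = 0
y = 14 or y = −4, giving (4, 14) and (4, −4).
Chord length = distance between (4, 14) and (4, −4) = √324 = 18.

18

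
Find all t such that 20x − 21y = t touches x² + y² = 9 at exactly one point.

t = −87 or t = 87

For a tangent, require d(centre, line) = r = 3.
|20·0 − 21·0 − t| / √841 = 3
|t| = 3·29, so t = 87 or t = −87.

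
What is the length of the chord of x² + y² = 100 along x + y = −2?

Substitute y = −x − 2:
2x² + 4x − 96 = 0  ⟹  x² + 2x − 48 = 0
x = 6 or x = −8, giving (6, −8) and (−8, 6).
Chord length = distance between (6, −8) and (−8, 6) = √392 = 14√2.

14√2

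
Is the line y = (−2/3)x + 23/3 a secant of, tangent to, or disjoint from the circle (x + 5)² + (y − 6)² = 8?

disjoint

Substituting the line into the circle gives 13x² + 70x + 178 = 0.
Discriminant = (70)² − 4·13·(178) = −4356 < 0.
No real roots: the line does not meet the circle.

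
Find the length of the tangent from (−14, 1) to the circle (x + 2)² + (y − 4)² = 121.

With centre O = (−2, 4), |OP|² = 153 and r² = 121.
Power of the point: PT² = |PO|² − r² = 32, so PT = 4√2.

4√2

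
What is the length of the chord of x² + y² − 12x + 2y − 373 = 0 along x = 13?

38

The distance from (6, −1) to the line is 7, and r² = 410.
Chord = 2√(r² − d²) = 2·√(361) = 38.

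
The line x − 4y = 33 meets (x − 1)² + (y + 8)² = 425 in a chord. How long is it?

10√17

Centre (1, −8), r² = 425. Perpendicular distance d from centre to line = |0| / √17 = 0/√17.
Chord = 2√(r² − d²) = 2·√(425) = 10√17.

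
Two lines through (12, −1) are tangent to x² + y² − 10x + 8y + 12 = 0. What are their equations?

A line y − (−1) = m(x − (12)) is tangent when its distance from (5, −4) is √29:
(−7m − (−3))² = 29(m² + 1)
10m² − 21m − 10 = 0, so m = 5/2 or m = −2/5.
Through (12, −1) these give 5x − 2y = 62 and 2x + 5y = 19.

5x − 2y = 62 and 2x + 5y = 19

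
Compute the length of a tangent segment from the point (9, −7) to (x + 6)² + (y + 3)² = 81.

With centre O = (−6, −3), |OP|² = 241 and r² = 81.
By the tangent–radius right angle, tangent length = √(|PO|² − r²) = √160 = 4√10.

4√10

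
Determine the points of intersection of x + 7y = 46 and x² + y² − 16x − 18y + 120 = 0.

(4, 6) and (11, 5)

Substitute y = (46 − x)/7:
50x² − 750x + 2200 = 0  ⟹  x² − 15x + 44 = 0
x = 11 or x = 4, giving (11, 5) and (4, 6).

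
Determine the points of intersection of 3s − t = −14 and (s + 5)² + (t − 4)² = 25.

Express t = 3s + 14 and substitute into the circle:
10s² + 70s + 100 = 0  ⟹  s² + 7s + 10 = 0
s = −2 or s = −5, giving (−2, 8) and (−5, −1).

(−5, −1) and (−2, 8)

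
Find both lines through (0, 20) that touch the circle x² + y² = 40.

Write the tangent as mx − y + (20 − m·(0)) = 0 and set its distance from the centre to 2√10:
[m·(0) − (−20)]² = 40(m² + 1)
m² − 9 = 0, so m = 3 or m = −3.
With m = 3: 3x − y = −20. With m = −3: 3x + y = 20.

3x − y = −20 and 3x + y = 20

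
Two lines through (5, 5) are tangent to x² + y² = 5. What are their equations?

2x − y = 5 and x − 2y = −5

Let a tangent through (5, 5) have slope m. Its distance from (0, 0) must equal √5:
(−5m − (−5))² = 5(m² + 1)
2m² − 5m + 2 = 0, so m = 2 or m = 1/2.
Through (5, 5) these give 2x − y = 5 and x − 2y = −5.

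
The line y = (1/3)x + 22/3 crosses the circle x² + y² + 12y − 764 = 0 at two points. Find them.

From the line, y = (22 + x)/3. Substituting:
10x² + 80x − 5600 = 0  ⟹  x² + 8x − 560 = 0
x = 20 or x = −28, giving (20, 14) and (−28, −2).

(−28, −2) and (20, 14)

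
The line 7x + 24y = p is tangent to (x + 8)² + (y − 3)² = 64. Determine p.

The line touches the circle iff its distance from (−8, 3) is 8:
|7·(−8) + 24·3 − p| / √625 = 8
|p − (16)| = 8·25, so p = 216 or p = −184.

p = −184 or p = 216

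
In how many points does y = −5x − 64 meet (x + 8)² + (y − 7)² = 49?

2

Substituting the line into the circle gives 26x² + 726x + 5056 = 0.
Discriminant = (726)² − 4·26·(5056) = 1252 > 0.
Two real roots: the line is a secant.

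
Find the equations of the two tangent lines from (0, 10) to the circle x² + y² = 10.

A line y − (10) = m(x − (0)) is tangent when its distance from (0, 0) is √10:
(0m − (−10))² = 10(m² + 1)
m² − 9 = 0, so m = 3 or m = −3.
Through (0, 10) these give 3x − y = −10 and 3x + y = 10.

3x − y = −10 and 3x + y = 10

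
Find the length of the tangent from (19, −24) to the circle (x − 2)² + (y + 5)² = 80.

√570

Centre (2, −5), r² = 80. |PO|² = (17)² + (−19)² = 650.
Power of the point: PT² = |PO|² − r² = 570, so PT = √570.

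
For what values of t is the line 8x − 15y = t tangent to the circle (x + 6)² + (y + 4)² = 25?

The line touches the circle iff its distance from (−6, −4) is 5:
|8·(−6) − 15·(−4) − t| / √289 = 5
|t − (12)| = 5·17, so t = 97 or t = −73.

t = −73 or t = 97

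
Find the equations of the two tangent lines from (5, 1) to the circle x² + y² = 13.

A line y − (1) = m(x − (5)) is tangent when its distance from (0, 0) is √13:
[m·(−5) − (−1)]² = 13(m² + 1)
6m² − 5m − 6 = 0, so m = −2/3 or m = 3/2.
With m = −2/3: 2x + 3y = 13. With m = 3/2: 3x − 2y = 13.

2x + 3y = 13 and 3x − 2y = 13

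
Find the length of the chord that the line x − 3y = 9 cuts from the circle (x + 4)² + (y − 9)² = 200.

4√10

From the line, y = (−9 + x)/3. Substituting:
10x² − 360 = 0  ⟹  x² − 36 = 0
x = 6 or x = −6, giving (6, −1) and (−6, −5).
Chord length = distance between (6, −1) and (−6, −5) = √160 = 4√10.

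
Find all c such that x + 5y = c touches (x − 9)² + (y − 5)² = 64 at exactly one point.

For a tangent, require d(centre, line) = r = 8.
|1·9 + 5·5 − c| / √26 = 8
|c − (34)| = 8√26.

c = 34 ± 8√26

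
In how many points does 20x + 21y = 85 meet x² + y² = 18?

Centre (0, 0), r² = 18. Distance² from centre to line = (−85)²/841 = 7225/841.
Since d² < r², the line cuts the circle twice.

2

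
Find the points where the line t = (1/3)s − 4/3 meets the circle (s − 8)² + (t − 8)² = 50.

(7, 1) and (13, 3)

Express t = (−4 + s)/3 and substitute into the circle:
10s² − 200s + 910 = 0  ⟹  s² − 20s + 91 = 0
s = 13 or s = 7, giving (13, 3) and (7, 1).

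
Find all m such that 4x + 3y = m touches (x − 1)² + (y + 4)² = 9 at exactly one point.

m = −23 or m = 7

Tangency holds when the distance from the centre (1, −4) to the line equals the radius 3:
|4·1 + 3·(−4) − m| / √25 = 3
|m − (−8)| = 3·5, so m = 7 or m = −23.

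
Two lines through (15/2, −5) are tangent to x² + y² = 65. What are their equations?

A line y − (−5) = m(x − (15/2)) is tangent when its distance from (0, 0) is √65:
[m·(−15/2) − (5)]² = 65(m² + 1)
7m² − 60m + 32 = 0, so m = 4/7 or m = 8.
With m = 4/7: 4x − 7y = 65. With m = 8: 8x − y = 65.

4x − 7y = 65 and 8x − y = 65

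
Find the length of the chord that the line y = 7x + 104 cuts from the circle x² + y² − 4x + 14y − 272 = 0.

Substitute y = 7x + 104:
50x² + 1550x + 12000 = 0  ⟹  x² + 31x + 240 = 0
x = −15 or x = −16, giving (−15, −1) and (−16, −8).
|(−15, −1) − (−16, −8)| = √((1)² + (7)²) = 5√2.

5√2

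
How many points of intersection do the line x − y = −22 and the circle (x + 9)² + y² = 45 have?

0

Substituting the line into the circle gives 2x² + 62x + 520 = 0.
Δ = 3844 − 4160 = −316.
No real roots: the line does not meet the circle.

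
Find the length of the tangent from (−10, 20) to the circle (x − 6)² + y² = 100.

Centre (6, 0), r² = 100. |PO|² = (−16)² + (20)² = 656.
By the tangent–radius right angle, tangent length = √(|PO|² − r²) = √556 = 2√139.

2√139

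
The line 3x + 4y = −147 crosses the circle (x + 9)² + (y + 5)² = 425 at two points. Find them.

(−25, −18) and (−17, −24)

Express y = (−147 − 3x)/4 and substitute into the circle:
25x² + 1050x + 10625 = 0  ⟹  x² + 42x + 425 = 0
x = −17 or x = −25, giving (−17, −24) and (−25, −18).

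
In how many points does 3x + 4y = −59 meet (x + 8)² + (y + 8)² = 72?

2

Centre (−8, −8), r² = 72. Distance² from centre to line = (3)²/25 = 9/25.
Since d² < r², the line cuts the circle twice.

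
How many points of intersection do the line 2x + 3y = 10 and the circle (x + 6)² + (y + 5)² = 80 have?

0

d² = (2·(−6) + 3·(−5) − (10))²/13 = 1369/13; r² = 80.
Since d² > r², the line lies outside the circle.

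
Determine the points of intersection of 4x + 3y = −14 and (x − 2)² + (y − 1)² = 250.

(−11, 10) and (7, −14)

Express y = (−14 − 4x)/3 and substitute into the circle:
25x² + 100x − 1925 = 0  ⟹  x² + 4x − 77 = 0
x = 7 or x = −11, giving (7, −14) and (−11, 10).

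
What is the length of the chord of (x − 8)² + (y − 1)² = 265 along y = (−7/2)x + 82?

Centre (8, 1), r² = 265. Perpendicular distance d from centre to line = |−106| / √53 = 106/√53.
Chord = 2√(r² − d²) = 2·√(53) = 2√53.

2√53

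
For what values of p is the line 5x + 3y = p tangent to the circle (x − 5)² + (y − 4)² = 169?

p = 37 ± 13√34

Tangency holds when the distance from the centre (5, 4) to the line equals the radius 13:
|5·5 + 3·4 − p| / √34 = 13
|p − (37)| = 13√34.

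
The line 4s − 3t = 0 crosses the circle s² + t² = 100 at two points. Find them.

(−6, −8) and (6, 8)

Express t = (4s)/3 and substitute into the circle:
25s² − 900 = 0  ⟹  s² − 36 = 0
s = 6 or s = −6, giving (6, 8) and (−6, −8).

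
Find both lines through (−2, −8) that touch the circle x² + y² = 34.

3x − 5y = 34 and 5x + 3y = −34

Let a tangent through (−2, −8) have slope m. Its distance from (0, 0) must equal √34:
[m·(2) − (8)]² = 34(m² + 1)
15m² + 16m − 15 = 0, so m = 3/5 or m = −5/3.
With m = 3/5: 3x − 5y = 34. With m = −5/3: 5x + 3y = −34.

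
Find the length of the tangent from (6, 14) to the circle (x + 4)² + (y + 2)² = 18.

With centre O = (−4, −2), |OP|² = 356 and r² = 18.
By the tangent–radius right angle, tangent length = √(|PO|² − r²) = √338 = 13√2.

13√2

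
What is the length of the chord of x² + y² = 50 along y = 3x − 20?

2√10

Express y = 3x − 20 and substitute into the circle:
10x² − 120x + 350 = 0  ⟹  x² − 12x + 35 = 0
x = 7 or x = 5, giving (7, 1) and (5, −5).
Chord length = distance between (7, 1) and (5, −5) = √40 = 2√10.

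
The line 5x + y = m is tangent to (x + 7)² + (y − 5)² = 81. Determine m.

For a tangent, require d(centre, line) = r = 9.
|5·(−7) + 1·5 − m| / √26 = 9
|m − (−30)| = 9√26.

m = −30 ± 9√26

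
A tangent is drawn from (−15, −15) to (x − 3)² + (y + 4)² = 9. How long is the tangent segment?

2√109

With centre O = (3, −4), |OP|² = 445 and r² = 9.
The tangent meets the radius at right angles, so tangent² = |PO|² − r² = 445 − 9 = 436.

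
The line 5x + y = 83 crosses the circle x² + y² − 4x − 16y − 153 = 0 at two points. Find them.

Substitute y = −5x + 83:
26x² − 754x + 5408 = 0  ⟹  x² − 29x + 208 = 0
x = 16 or x = 13, giving (16, 3) and (13, 18).

(13, 18) and (16, 3)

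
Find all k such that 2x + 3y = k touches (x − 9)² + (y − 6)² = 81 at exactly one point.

Tangency holds when the distance from the centre (9, 6) to the line equals the radius 9:
|2·9 + 3·6 − k| / √13 = 9
|k − (36)| = 9√13.

k = 36 ± 9√13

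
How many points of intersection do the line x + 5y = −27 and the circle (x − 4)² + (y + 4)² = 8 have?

2

Centre (4, −4), r² = 8. Distance² from centre to line = (11)²/26 = 121/26.
Since d² < r², the line cuts the circle twice.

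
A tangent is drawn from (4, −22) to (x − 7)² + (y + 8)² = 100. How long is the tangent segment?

√105

With centre O = (7, −8), |OP|² = 205 and r² = 100.
The tangent meets the radius at right angles, so tangent² = |PO|² − r² = 205 − 100 = 105.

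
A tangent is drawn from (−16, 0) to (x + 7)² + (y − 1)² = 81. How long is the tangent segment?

The centre is (−7, 1) and r = 9. The square of the distance from P to the centre is 81 + 1 = 82.
By the tangent–radius right angle, tangent length = √(|PO|² − r²) = √1 = 1.

1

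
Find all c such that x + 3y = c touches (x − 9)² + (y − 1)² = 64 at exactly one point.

Tangency holds when the distance from the centre (9, 1) to the line equals the radius 8:
|1·9 + 3·1 − c| / √10 = 8
|c − (12)| = 8√10.

c = 12 ± 8√10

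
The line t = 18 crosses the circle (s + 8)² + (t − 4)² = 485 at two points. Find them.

From the line, t = 18. Substituting:
s² + 16s − 225 = 0
s = 9 or s = −25, giving (9, 18) and (−25, 18).

(−25, 18) and (9, 18)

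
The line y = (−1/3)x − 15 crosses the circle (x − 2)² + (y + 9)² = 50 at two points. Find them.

(−3, −14) and (3, −16)

From the line, y = (−45 − x)/3. Substituting:
10x² − 90 = 0  ⟹  x² − 9 = 0
x = 3 or x = −3, giving (3, −16) and (−3, −14).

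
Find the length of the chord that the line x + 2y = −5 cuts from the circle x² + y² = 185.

12√5

The distance from (0, 0) to the line is 5/√5, and r² = 185.
Chord = 2√(r² − d²) = 2·√(180) = 12√5.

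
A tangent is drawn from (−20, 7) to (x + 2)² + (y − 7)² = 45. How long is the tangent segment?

3√31

Centre (−2, 7), r² = 45. |PO|² = (−18)² + (0)² = 324.
The tangent meets the radius at right angles, so tangent² = |PO|² − r² = 324 − 45 = 279.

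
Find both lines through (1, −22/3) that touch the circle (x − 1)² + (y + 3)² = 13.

2x − 3y = 24 and 2x + 3y = −20

Write the tangent as mx − y + (−22/3 − m·(1)) = 0 and set its distance from the centre to √13:
[m·(0) − (13/3)]² = 13(m² + 1)
9m² − 4 = 0, so m = 2/3 or m = −2/3.
With m = 2/3: 2x − 3y = 24. With m = −2/3: 2x + 3y = −20.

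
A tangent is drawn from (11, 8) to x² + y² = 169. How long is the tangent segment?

4

With centre O = (0, 0), |OP|² = 185 and r² = 169.
By the tangent–radius right angle, tangent length = √(|PO|² − r²) = √16 = 4.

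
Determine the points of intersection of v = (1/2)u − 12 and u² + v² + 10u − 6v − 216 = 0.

(0, −12) and (4, −10)

Substitute v = (−24 + u)/2:
5u² − 20u = 0  ⟹  u² − 4u = 0
u = 4 or u = 0, giving (4, −10) and (0, −12).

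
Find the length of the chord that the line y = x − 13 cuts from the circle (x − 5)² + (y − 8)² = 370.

Centre (5, 8), r² = 370. Perpendicular distance d from centre to line = |−16| / √2 = 16/√2.
Chord = 2√(r² − d²) = 2·√(242) = 22√2.

22√2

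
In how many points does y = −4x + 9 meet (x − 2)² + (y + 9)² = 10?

2

Substituting the line into the circle gives 17x² − 148x + 318 = 0.
Discriminant = (−148)² − 4·17·(318) = 280 > 0.
Two real roots: the line is a secant.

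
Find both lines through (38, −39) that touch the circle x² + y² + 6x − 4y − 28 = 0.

Let a tangent through (38, −39) have slope m. Its distance from (−3, 2) must equal √41:
(−41m − (41))² = 41(m² + 1)
20m² + 41m + 20 = 0, so m = −4/5 or m = −5/4.
With m = −4/5: 4x + 5y = −43. With m = −5/4: 5x + 4y = 34.

4x + 5y = −43 and 5x + 4y = 34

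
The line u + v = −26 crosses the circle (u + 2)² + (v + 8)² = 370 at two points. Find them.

From the line, v = −u − 26. Substituting:
2u² + 40u − 42 = 0  ⟹  u² + 20u − 21 = 0
u = 1 or u = −21, giving (1, −27) and (−21, −5).

(−21, −5) and (1, −27)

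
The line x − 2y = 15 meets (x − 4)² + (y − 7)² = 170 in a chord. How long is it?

6√5

Centre (4, 7), r² = 170. Perpendicular distance d from centre to line = |−25| / √5 = 25/√5.
Half the chord is √(r² − d²) = √(45), so the full chord is 6√5.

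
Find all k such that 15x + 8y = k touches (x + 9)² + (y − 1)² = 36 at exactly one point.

For a tangent, require d(centre, line) = r = 6.
|15·(−9) + 8·1 − k| / √289 = 6
|k − (−127)| = 6·17, so k = −25 or k = −229.

k = −229 or k = −25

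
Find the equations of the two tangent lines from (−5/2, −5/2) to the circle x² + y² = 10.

x + 3y = −10 and 3x + y = −10

Let a tangent through (−5/2, −5/2) have slope m. Its distance from (0, 0) must equal √10:
(5/2m − (5/2))² = 10(m² + 1)
3m² + 10m + 3 = 0, so m = −1/3 or m = −3.
With m = −1/3: x + 3y = −10. With m = −3: 3x + y = −10.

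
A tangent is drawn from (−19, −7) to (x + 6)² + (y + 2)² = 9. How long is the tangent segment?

The centre is (−6, −2) and r = 3. The square of the distance from P to the centre is 169 + 25 = 194.
By the tangent–radius right angle, tangent length = √(|PO|² − r²) = √185.

√185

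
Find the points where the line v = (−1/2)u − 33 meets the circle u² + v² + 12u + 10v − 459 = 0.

(−20, −23) and (−12, −27)

From the line, v = (−66 − u)/2. Substituting:
5u² + 160u + 1200 = 0  ⟹  u² + 32u + 240 = 0
u = −12 or u = −20, giving (−12, −27) and (−20, −23).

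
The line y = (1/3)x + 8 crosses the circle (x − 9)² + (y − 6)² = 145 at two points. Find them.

(−3, 7) and (18, 14)

Express y = (24 + x)/3 and substitute into the circle:
10x² − 150x − 540 = 0  ⟹  x² − 15x − 54 = 0
x = 18 or x = −3, giving (18, 14) and (−3, 7).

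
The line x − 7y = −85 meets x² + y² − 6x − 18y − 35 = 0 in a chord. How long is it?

15√2

The distance from (3, 9) to the line is 25/√50, and r² = 125.
Chord = 2√(r² − d²) = 2·√(225/2) = 15√2.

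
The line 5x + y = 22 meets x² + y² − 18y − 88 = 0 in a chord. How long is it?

5√26

Substitute y = −5x + 22:
26x² − 130x = 0  ⟹  x² − 5x = 0
x = 5 or x = 0, giving (5, −3) and (0, 22).
|(5, −3) − (0, 22)| = √((5)² + (−25)²) = 5√26.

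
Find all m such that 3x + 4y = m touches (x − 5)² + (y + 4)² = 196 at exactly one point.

m = −71 or m = 69

The line touches the circle iff its distance from (5, −4) is 14:
|3·5 + 4·(−4) − m| / √25 = 14
|m − (−1)| = 14·5, so m = 69 or m = −71.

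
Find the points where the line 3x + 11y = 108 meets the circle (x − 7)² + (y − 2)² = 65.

(3, 9) and (14, 6)

Express y = (108 − 3x)/11 and substitute into the circle:
130x² − 2210x + 5460 = 0  ⟹  x² − 17x + 42 = 0
x = 14 or x = 3, giving (14, 6) and (3, 9).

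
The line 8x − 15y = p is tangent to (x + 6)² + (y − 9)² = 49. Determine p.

For a tangent, require d(centre, line) = r = 7.
|8·(−6) − 15·9 − p| / √289 = 7
|p − (−183)| = 7·17, so p = −64 or p = −302.

p = −302 or p = −64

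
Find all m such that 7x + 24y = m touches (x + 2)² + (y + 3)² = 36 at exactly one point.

m = −236 or m = 64

For a tangent, require d(centre, line) = r = 6.
|7·(−2) + 24·(−3) − m| / √625 = 6
|m − (−86)| = 6·25, so m = 64 or m = −236.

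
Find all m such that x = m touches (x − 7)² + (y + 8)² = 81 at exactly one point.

m = −2 or m = 16

Tangency holds when the distance from the centre (7, −8) to the line equals the radius 9:
|1·7 + 0·(−8) − m| / √1 = 9
|m − (7)| = 9, so m = 16 or m = −2.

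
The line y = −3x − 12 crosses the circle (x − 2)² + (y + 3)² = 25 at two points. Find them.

From the line, y = −3x − 12. Substituting:
10x² + 50x + 60 = 0  ⟹  x² + 5x + 6 = 0
x = −2 or x = −3, giving (−2, −6) and (−3, −3).

(−3, −3) and (−2, −6)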